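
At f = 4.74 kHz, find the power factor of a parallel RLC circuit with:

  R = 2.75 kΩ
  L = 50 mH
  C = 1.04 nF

Step 1 — Angular frequency: ω = 2π·f = 2π·4740 = 2.978e+04 rad/s.
Step 2 — Component impedances:
  R: Z = R = 2750 Ω
  L: Z = jωL = j·2.978e+04·0.05 = 0 + j1489 Ω
  C: Z = 1/(jωC) = -j/(ω·C) = 0 - j3.229e+04 Ω
Step 3 — Parallel combination: 1/Z_total = 1/R + 1/L + 1/C; Z_total = 670.2 + j1181 Ω = 1358∠60.4° Ω.
Step 4 — Power factor: PF = cos(φ) = Re(Z)/|Z| = 670.23/1357.6 = 0.4937.
Step 5 — Type: Im(Z) = 1181 ⇒ lagging (phase φ = 60.4°).

PF = 0.4937 (lagging, φ = 60.4°)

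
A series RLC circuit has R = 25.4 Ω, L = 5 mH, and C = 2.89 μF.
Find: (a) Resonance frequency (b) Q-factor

Step 1 — Resonance condition Im(Z)=0 gives ω₀ = 1/√(LC).
Step 2 — ω₀ = 1/√(0.005·2.89e-06) = 8319 rad/s.
Step 3 — f₀ = ω₀/(2π) = 1324 Hz.
Step 4 — Series Q: Q = ω₀L/R = 8319·0.005/25.4 = 1.638.

(a) f₀ = 1324 Hz  (b) Q = 1.638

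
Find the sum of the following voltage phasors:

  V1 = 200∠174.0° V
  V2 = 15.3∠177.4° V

Step 1 — Convert each phasor to rectangular form:
  V1 = 200·(cos(174.0°) + j·sin(174.0°)) = -198.9 + j20.91 V
  V2 = 15.3·(cos(177.4°) + j·sin(177.4°)) = -15.28 + j0.6941 V
Step 2 — Sum components: V_total = -214.2 + j21.6 V.
Step 3 — Convert to polar: |V_total| = 215.3 V, ∠V_total = 174.2°.

V_total = 215.3∠174.2° V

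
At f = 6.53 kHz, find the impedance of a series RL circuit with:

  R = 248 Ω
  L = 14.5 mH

Step 1 — Angular frequency: ω = 2π·f = 2π·6530 = 4.103e+04 rad/s.
Step 2 — Component impedances:
  R: Z = R = 248 Ω
  L: Z = jωL = j·4.103e+04·0.0145 = 0 + j594.9 Ω
Step 3 — Series combination: Z_total = R + L = 248 + j594.9 Ω = 644.5∠67.4° Ω.

Z = 248 + j594.9 Ω = 644.5∠67.4° Ω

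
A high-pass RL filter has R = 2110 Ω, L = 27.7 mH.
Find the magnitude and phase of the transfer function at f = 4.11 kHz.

Step 1 — Angular frequency: ω = 2π·4110 = 2.582e+04 rad/s.
Step 2 — Transfer function: H(jω) = jωL/(R + jωL).
Step 3 — Numerator jωL = j·715.3; denominator R + jωL = 2110 + j715.3.
Step 4 — H = 0.1031 + j0.3041.
Step 5 — Magnitude: |H| = 0.3211 (-9.9 dB); phase: φ = 71.3°.

|H| = 0.3211 (-9.9 dB), φ = 71.3°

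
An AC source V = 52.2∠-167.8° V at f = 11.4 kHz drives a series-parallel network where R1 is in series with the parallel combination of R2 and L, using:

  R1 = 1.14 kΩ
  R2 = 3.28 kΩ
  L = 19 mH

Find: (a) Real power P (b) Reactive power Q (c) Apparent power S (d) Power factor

Step 1 — Angular frequency: ω = 2π·f = 2π·1.14e+04 = 7.163e+04 rad/s.
Step 2 — Component impedances:
  R1: Z = R = 1140 Ω
  R2: Z = R = 3280 Ω
  L: Z = jωL = j·7.163e+04·0.019 = 0 + j1361 Ω
Step 3 — Parallel branch: R2 || L = 1/(1/R2 + 1/L) = 481.7 + j1161 Ω.
Step 4 — Series with R1: Z_total = R1 + (R2 || L) = 1622 + j1161 Ω = 1995∠35.6° Ω.
Step 5 — Source phasor: V = 52.2∠-167.8° V = -51.02 - j11.03 V.
Step 6 — Current: I = V / Z = -0.02402 + j0.01039 A = 0.02617∠156.6° A.
Step 7 — Complex power: S = V·I* = 1.111 + j0.7953 VA.
Step 8 — Real power: P = Re(S) = 1.111 W.
Step 9 — Reactive power: Q = Im(S) = 0.7953 VAR.
Step 10 — Apparent power: |S| = 1.366 VA.
Step 11 — Power factor: PF = P/|S| = 0.8131 (lagging).

(a) P = 1.111 W  (b) Q = 0.7953 VAR  (c) S = 1.366 VA  (d) PF = 0.8131 (lagging)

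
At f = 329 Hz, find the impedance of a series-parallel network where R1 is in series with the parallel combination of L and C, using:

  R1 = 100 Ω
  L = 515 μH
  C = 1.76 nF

Step 1 — Angular frequency: ω = 2π·f = 2π·329 = 2067 rad/s.
Step 2 — Component impedances:
  R1: Z = R = 100 Ω
  L: Z = jωL = j·2067·0.000515 = 0 + j1.065 Ω
  C: Z = 1/(jωC) = -j/(ω·C) = 0 - j2.749e+05 Ω
Step 3 — Parallel branch: L || C = 1/(1/L + 1/C) = 0 + j1.065 Ω.
Step 4 — Series with R1: Z_total = R1 + (L || C) = 100 + j1.065 Ω = 100∠0.6° Ω.

Z = 100 + j1.065 Ω = 100∠0.6° Ω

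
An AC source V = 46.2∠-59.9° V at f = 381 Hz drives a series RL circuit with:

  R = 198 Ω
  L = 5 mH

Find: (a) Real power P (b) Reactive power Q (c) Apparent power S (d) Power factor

Step 1 — Angular frequency: ω = 2π·f = 2π·381 = 2394 rad/s.
Step 2 — Component impedances:
  R: Z = R = 198 Ω
  L: Z = jωL = j·2394·0.005 = 0 + j11.97 Ω
Step 3 — Series combination: Z_total = R + L = 198 + j11.97 Ω = 198.4∠3.5° Ω.
Step 4 — Source phasor: V = 46.2∠-59.9° V = 23.17 - j39.97 V.
Step 5 — Current: I = V / Z = 0.1044 - j0.2082 A = 0.2329∠-63.4° A.
Step 6 — Complex power: S = V·I* = 10.74 + j0.6493 VA.
Step 7 — Real power: P = Re(S) = 10.74 W.
Step 8 — Reactive power: Q = Im(S) = 0.6493 VAR.
Step 9 — Apparent power: |S| = 10.76 VA.
Step 10 — Power factor: PF = P/|S| = 0.9982 (lagging).

(a) P = 10.74 W  (b) Q = 0.6493 VAR  (c) S = 10.76 VA  (d) PF = 0.9982 (lagging)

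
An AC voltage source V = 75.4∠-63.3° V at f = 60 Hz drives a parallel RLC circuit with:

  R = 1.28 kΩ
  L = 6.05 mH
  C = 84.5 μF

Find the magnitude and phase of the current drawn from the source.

Step 1 — Angular frequency: ω = 2π·f = 2π·60 = 377 rad/s.
Step 2 — Component impedances:
  R: Z = R = 1280 Ω
  L: Z = jωL = j·377·0.00605 = 0 + j2.281 Ω
  C: Z = 1/(jωC) = -j/(ω·C) = 0 - j31.39 Ω
Step 3 — Parallel combination: 1/Z_total = 1/R + 1/L + 1/C; Z_total = 0.004726 + j2.459 Ω = 2.459∠89.9° Ω.
Step 4 — Source phasor: V = 75.4∠-63.3° V = 33.88 - j67.36 V.
Step 5 — Ohm's law: I = V / Z_total = (33.88 - j67.36) / (0.004726 + j2.459) = -27.36 - j13.83 A.
Step 6 — Convert to polar: |I| = 30.66 A, ∠I = -153.2°.

I = 30.66∠-153.2° A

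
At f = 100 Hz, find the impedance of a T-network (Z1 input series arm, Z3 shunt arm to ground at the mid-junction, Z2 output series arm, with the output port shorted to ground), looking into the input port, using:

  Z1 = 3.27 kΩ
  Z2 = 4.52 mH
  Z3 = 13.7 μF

Step 1 — Angular frequency: ω = 2π·f = 2π·100 = 628.3 rad/s.
Step 2 — Component impedances:
  Z1: Z = R = 3270 Ω
  Z2: Z = jωL = j·628.3·0.00452 = 0 + j2.84 Ω
  Z3: Z = 1/(jωC) = -j/(ω·C) = 0 - j116.2 Ω
Step 3 — With the output port shorted to ground, the output series arm Z2 runs from the junction to ground; the shunt arm Z3 also runs from the junction to ground. They appear in parallel: Z3 || Z2 = 0 + j2.911 Ω.
Step 4 — Series with input arm Z1: Z_in = Z1 + (Z3 || Z2) = 3270 + j2.911 Ω = 3270∠0.1° Ω.

Z = 3270 + j2.911 Ω = 3270∠0.1° Ω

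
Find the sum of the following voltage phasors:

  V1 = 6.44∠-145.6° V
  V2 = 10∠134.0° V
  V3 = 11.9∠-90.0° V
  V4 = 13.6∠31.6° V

Step 1 — Convert each phasor to rectangular form:
  V1 = 6.44·(cos(-145.6°) + j·sin(-145.6°)) = -5.314 - j3.638 V
  V2 = 10·(cos(134.0°) + j·sin(134.0°)) = -6.947 + j7.193 V
  V3 = 11.9·(cos(-90.0°) + j·sin(-90.0°)) = 0 - j11.9 V
  V4 = 13.6·(cos(31.6°) + j·sin(31.6°)) = 11.58 + j7.126 V
Step 2 — Sum components: V_total = -0.6768 - j1.219 V.
Step 3 — Convert to polar: |V_total| = 1.394 V, ∠V_total = -119.0°.

V_total = 1.394∠-119.0° V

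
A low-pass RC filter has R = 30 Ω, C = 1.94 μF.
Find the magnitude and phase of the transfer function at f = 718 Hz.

Step 1 — Angular frequency: ω = 2π·718 = 4511 rad/s.
Step 2 — Transfer function: H(jω) = 1/(1 + jωRC).
Step 3 — Denominator: 1 + jωRC = 1 + j·4511·30·1.94e-06 = 1 + j0.2626.
Step 4 — H = 0.9355 - j0.2456.
Step 5 — Magnitude: |H| = 0.9672 (-0.3 dB); phase: φ = -14.7°.

|H| = 0.9672 (-0.3 dB), φ = -14.7°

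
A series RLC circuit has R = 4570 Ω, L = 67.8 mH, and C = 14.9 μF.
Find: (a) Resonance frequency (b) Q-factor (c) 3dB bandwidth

Step 1 — Resonance condition Im(Z)=0 gives ω₀ = 1/√(LC).
Step 2 — ω₀ = 1/√(0.0678·1.49e-05) = 994.9 rad/s.
Step 3 — f₀ = ω₀/(2π) = 158.3 Hz.
Step 4 — Series Q: Q = ω₀L/R = 994.9·0.0678/4570 = 0.01476.
Step 5 — 3dB bandwidth: Δω = ω₀/Q = 6.74e+04 rad/s; BW = Δω/(2π) = 1.073e+04 Hz.

(a) f₀ = 158.3 Hz  (b) Q = 0.01476  (c) BW = 1.073e+04 Hz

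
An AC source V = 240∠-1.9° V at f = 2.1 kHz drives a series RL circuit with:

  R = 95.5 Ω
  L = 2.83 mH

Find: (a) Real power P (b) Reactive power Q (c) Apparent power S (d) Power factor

Step 1 — Angular frequency: ω = 2π·f = 2π·2100 = 1.319e+04 rad/s.
Step 2 — Component impedances:
  R: Z = R = 95.5 Ω
  L: Z = jωL = j·1.319e+04·0.00283 = 0 + j37.34 Ω
Step 3 — Series combination: Z_total = R + L = 95.5 + j37.34 Ω = 102.5∠21.4° Ω.
Step 4 — Source phasor: V = 240∠-1.9° V = 239.9 - j7.957 V.
Step 5 — Current: I = V / Z = 2.15 - j0.9241 A = 2.341∠-23.3° A.
Step 6 — Complex power: S = V·I* = 523.2 + j204.6 VA.
Step 7 — Real power: P = Re(S) = 523.2 W.
Step 8 — Reactive power: Q = Im(S) = 204.6 VAR.
Step 9 — Apparent power: |S| = 561.7 VA.
Step 10 — Power factor: PF = P/|S| = 0.9313 (lagging).

(a) P = 523.2 W  (b) Q = 204.6 VAR  (c) S = 561.7 VA  (d) PF = 0.9313 (lagging)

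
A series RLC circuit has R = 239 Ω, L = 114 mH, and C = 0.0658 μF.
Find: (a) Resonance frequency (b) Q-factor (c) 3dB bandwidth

Step 1 — Resonance: ω₀ = 1/√(LC) = 1/√(0.114·6.58e-08) = 1.155e+04 rad/s.
Step 2 — f₀ = ω₀/(2π) = 1838 Hz.
Step 3 — Series Q: Q = ω₀L/R = 1.155e+04·0.114/239 = 5.507.
Step 4 — Bandwidth: Δω = ω₀/Q = 2096 rad/s; BW = Δω/(2π) = 333.7 Hz.

(a) f₀ = 1838 Hz  (b) Q = 5.507  (c) BW = 333.7 Hz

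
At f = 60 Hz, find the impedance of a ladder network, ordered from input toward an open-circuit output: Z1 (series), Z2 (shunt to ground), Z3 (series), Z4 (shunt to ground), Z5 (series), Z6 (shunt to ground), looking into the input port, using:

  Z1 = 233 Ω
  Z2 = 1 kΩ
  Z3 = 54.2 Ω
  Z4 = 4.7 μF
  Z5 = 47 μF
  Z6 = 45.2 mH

Step 1 — Angular frequency: ω = 2π·f = 2π·60 = 377 rad/s.
Step 2 — Component impedances:
  Z1: Z = R = 233 Ω
  Z2: Z = R = 1000 Ω
  Z3: Z = R = 54.2 Ω
  Z4: Z = 1/(jωC) = -j/(ω·C) = 0 - j564.4 Ω
  Z5: Z = 1/(jωC) = -j/(ω·C) = 0 - j56.44 Ω
  Z6: Z = jωL = j·377·0.0452 = 0 + j17.04 Ω
Step 3 — Ladder network (open output): work backward from the far end, alternating series and parallel combinations. Z_in = 285.6 - j33.1 Ω = 287.5∠-6.6° Ω.

Z = 285.6 - j33.1 Ω = 287.5∠-6.6° Ω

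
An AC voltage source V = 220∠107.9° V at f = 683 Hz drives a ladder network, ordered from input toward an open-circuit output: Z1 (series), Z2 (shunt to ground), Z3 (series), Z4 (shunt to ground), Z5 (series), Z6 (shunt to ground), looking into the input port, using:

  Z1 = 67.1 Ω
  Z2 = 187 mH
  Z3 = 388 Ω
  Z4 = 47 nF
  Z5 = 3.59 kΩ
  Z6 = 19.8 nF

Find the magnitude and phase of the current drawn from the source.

Step 1 — Angular frequency: ω = 2π·f = 2π·683 = 4291 rad/s.
Step 2 — Component impedances:
  Z1: Z = R = 67.1 Ω
  Z2: Z = jωL = j·4291·0.187 = 0 + j802.5 Ω
  Z3: Z = R = 388 Ω
  Z4: Z = 1/(jωC) = -j/(ω·C) = 0 - j4958 Ω
  Z5: Z = R = 3590 Ω
  Z6: Z = 1/(jωC) = -j/(ω·C) = 0 - j1.177e+04 Ω
Step 3 — Ladder network (open output): work backward from the far end, alternating series and parallel combinations. Z_in = 122.3 + j1023 Ω = 1030∠83.2° Ω.
Step 4 — Source phasor: V = 220∠107.9° V = -67.62 + j209.4 V.
Step 5 — Ohm's law: I = V / Z_total = (-67.62 + j209.4) / (122.3 + j1023) = 0.194 + j0.08931 A.
Step 6 — Convert to polar: |I| = 0.2136 A, ∠I = 24.7°.

I = 0.2136∠24.7° A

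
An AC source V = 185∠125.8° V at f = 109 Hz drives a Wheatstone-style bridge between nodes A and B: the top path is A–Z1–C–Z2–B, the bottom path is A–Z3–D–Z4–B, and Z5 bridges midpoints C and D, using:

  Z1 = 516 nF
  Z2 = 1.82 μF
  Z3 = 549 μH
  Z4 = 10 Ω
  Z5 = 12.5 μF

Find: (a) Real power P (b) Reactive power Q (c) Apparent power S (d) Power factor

Step 1 — Angular frequency: ω = 2π·f = 2π·109 = 684.9 rad/s.
Step 2 — Component impedances:
  Z1: Z = 1/(jωC) = -j/(ω·C) = 0 - j2830 Ω
  Z2: Z = 1/(jωC) = -j/(ω·C) = 0 - j802.3 Ω
  Z3: Z = jωL = j·684.9·0.000549 = 0 + j0.376 Ω
  Z4: Z = R = 10 Ω
  Z5: Z = 1/(jωC) = -j/(ω·C) = 0 - j116.8 Ω
Step 3 — Bridge requires nodal analysis (the Z5 bridge couples midpoints C and D, so the two paths cannot be reduced to a simple series/parallel combination). Setting node B to ground and injecting 1 A at node A, the 3-node admittance system at A, C, D solves to V_A = Z_AB = 9.999 + j0.2667 Ω = 10∠1.5° Ω.
Step 4 — Source phasor: V = 185∠125.8° V = -108.2 + j150 V.
Step 5 — Current: I = V / Z = -10.42 + j15.28 A = 18.5∠124.3° A.
Step 6 — Complex power: S = V·I* = 3420 + j91.23 VA.
Step 7 — Real power: P = Re(S) = 3420 W.
Step 8 — Reactive power: Q = Im(S) = 91.23 VAR.
Step 9 — Apparent power: |S| = 3422 VA.
Step 10 — Power factor: PF = P/|S| = 0.9996 (lagging).

(a) P = 3420 W  (b) Q = 91.23 VAR  (c) S = 3422 VA  (d) PF = 0.9996 (lagging)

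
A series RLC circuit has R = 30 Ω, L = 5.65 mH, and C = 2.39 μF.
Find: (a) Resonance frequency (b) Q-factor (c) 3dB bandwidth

Step 1 — Resonance condition Im(Z)=0 gives ω₀ = 1/√(LC).
Step 2 — ω₀ = 1/√(0.00565·2.39e-06) = 8606 rad/s.
Step 3 — f₀ = ω₀/(2π) = 1370 Hz.
Step 4 — Series Q: Q = ω₀L/R = 8606·0.00565/30 = 1.621.
Step 5 — 3dB bandwidth: Δω = ω₀/Q = 5310 rad/s; BW = Δω/(2π) = 845.1 Hz.

(a) f₀ = 1370 Hz  (b) Q = 1.621  (c) BW = 845.1 Hz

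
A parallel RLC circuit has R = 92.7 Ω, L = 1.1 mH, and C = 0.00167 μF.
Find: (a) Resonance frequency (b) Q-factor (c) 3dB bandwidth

Step 1 — Resonance: ω₀ = 1/√(LC) = 1/√(0.0011·1.67e-09) = 7.378e+05 rad/s.
Step 2 — f₀ = ω₀/(2π) = 1.174e+05 Hz.
Step 3 — Parallel Q: Q = R/(ω₀L) = 92.7/(7.378e+05·0.0011) = 0.1142.
Step 4 — Bandwidth: Δω = ω₀/Q = 6.46e+06 rad/s; BW = Δω/(2π) = 1.028e+06 Hz.

(a) f₀ = 1.174e+05 Hz  (b) Q = 0.1142  (c) BW = 1.028e+06 Hz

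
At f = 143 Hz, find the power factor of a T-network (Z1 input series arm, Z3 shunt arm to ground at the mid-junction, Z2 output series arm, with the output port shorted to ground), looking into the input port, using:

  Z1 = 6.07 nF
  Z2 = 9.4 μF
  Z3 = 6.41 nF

Step 1 — Angular frequency: ω = 2π·f = 2π·143 = 898.5 rad/s.
Step 2 — Component impedances:
  Z1: Z = 1/(jωC) = -j/(ω·C) = 0 - j1.834e+05 Ω
  Z2: Z = 1/(jωC) = -j/(ω·C) = 0 - j118.4 Ω
  Z3: Z = 1/(jωC) = -j/(ω·C) = 0 - j1.736e+05 Ω
Step 3 — With the output port shorted to ground, the output series arm Z2 runs from the junction to ground; the shunt arm Z3 also runs from the junction to ground. They appear in parallel: Z3 || Z2 = 0 - j118.3 Ω.
Step 4 — Series with input arm Z1: Z_in = Z1 + (Z3 || Z2) = 0 - j1.835e+05 Ω = 1.835e+05∠-90.0° Ω.
Step 5 — Power factor: PF = cos(φ) = Re(Z)/|Z| = 0/1.835e+05 = 0.
Step 6 — Type: Im(Z) = -1.835e+05 ⇒ leading (phase φ = -90.0°).

PF = 0 (leading, φ = -90.0°)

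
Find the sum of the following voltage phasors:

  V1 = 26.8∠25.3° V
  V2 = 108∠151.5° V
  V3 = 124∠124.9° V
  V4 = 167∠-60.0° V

Step 1 — Convert each phasor to rectangular form:
  V1 = 26.8·(cos(25.3°) + j·sin(25.3°)) = 24.23 + j11.45 V
  V2 = 108·(cos(151.5°) + j·sin(151.5°)) = -94.91 + j51.53 V
  V3 = 124·(cos(124.9°) + j·sin(124.9°)) = -70.95 + j101.7 V
  V4 = 167·(cos(-60.0°) + j·sin(-60.0°)) = 83.5 - j144.6 V
Step 2 — Sum components: V_total = -58.13 + j20.06 V.
Step 3 — Convert to polar: |V_total| = 61.49 V, ∠V_total = 161.0°.

V_total = 61.49∠161.0° V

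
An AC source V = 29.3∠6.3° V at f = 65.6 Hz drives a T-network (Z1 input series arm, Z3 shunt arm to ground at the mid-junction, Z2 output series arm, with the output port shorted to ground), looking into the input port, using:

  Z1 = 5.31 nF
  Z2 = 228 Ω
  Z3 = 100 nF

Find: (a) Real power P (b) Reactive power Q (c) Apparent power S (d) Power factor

Step 1 — Angular frequency: ω = 2π·f = 2π·65.6 = 412.2 rad/s.
Step 2 — Component impedances:
  Z1: Z = 1/(jωC) = -j/(ω·C) = 0 - j4.569e+05 Ω
  Z2: Z = R = 228 Ω
  Z3: Z = 1/(jωC) = -j/(ω·C) = 0 - j2.426e+04 Ω
Step 3 — With the output port shorted to ground, the output series arm Z2 runs from the junction to ground; the shunt arm Z3 also runs from the junction to ground. They appear in parallel: Z3 || Z2 = 228 - j2.142 Ω.
Step 4 — Series with input arm Z1: Z_in = Z1 + (Z3 || Z2) = 228 - j4.569e+05 Ω = 4.569e+05∠-90.0° Ω.
Step 5 — Source phasor: V = 29.3∠6.3° V = 29.12 + j3.215 V.
Step 6 — Current: I = V / Z = -7.005e-06 + j6.374e-05 A = 6.413e-05∠96.3° A.
Step 7 — Complex power: S = V·I* = 9.375e-07 - j0.001879 VA.
Step 8 — Real power: P = Re(S) = 9.375e-07 W.
Step 9 — Reactive power: Q = Im(S) = -0.001879 VAR.
Step 10 — Apparent power: |S| = 0.001879 VA.
Step 11 — Power factor: PF = P/|S| = 0.000499 (leading).

(a) P = 9.375e-07 W  (b) Q = -0.001879 VAR  (c) S = 0.001879 VA  (d) PF = 0.000499 (leading)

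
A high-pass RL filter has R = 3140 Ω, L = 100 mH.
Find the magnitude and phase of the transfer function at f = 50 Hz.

Step 1 — Angular frequency: ω = 2π·50 = 314.2 rad/s.
Step 2 — Transfer function: H(jω) = jωL/(R + jωL).
Step 3 — Numerator jωL = j·31.42; denominator R + jωL = 3140 + j31.42.
Step 4 — H = 0.0001001 + j0.01.
Step 5 — Magnitude: |H| = 0.01 (-40.0 dB); phase: φ = 89.4°.

|H| = 0.01 (-40.0 dB), φ = 89.4°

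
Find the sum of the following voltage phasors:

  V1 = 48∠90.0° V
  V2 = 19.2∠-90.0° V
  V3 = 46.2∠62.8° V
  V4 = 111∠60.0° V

Step 1 — Convert each phasor to rectangular form:
  V1 = 48·(cos(90.0°) + j·sin(90.0°)) = 0 + j48 V
  V2 = 19.2·(cos(-90.0°) + j·sin(-90.0°)) = 0 - j19.2 V
  V3 = 46.2·(cos(62.8°) + j·sin(62.8°)) = 21.12 + j41.09 V
  V4 = 111·(cos(60.0°) + j·sin(60.0°)) = 55.5 + j96.13 V
Step 2 — Sum components: V_total = 76.62 + j166 V.
Step 3 — Convert to polar: |V_total| = 182.8 V, ∠V_total = 65.2°.

V_total = 182.8∠65.2° V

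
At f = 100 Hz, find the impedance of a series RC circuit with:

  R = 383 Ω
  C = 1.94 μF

Step 1 — Angular frequency: ω = 2π·f = 2π·100 = 628.3 rad/s.
Step 2 — Component impedances:
  R: Z = R = 383 Ω
  C: Z = 1/(jωC) = -j/(ω·C) = 0 - j820.4 Ω
Step 3 — Series combination: Z_total = R + C = 383 - j820.4 Ω = 905.4∠-65.0° Ω.

Z = 383 - j820.4 Ω = 905.4∠-65.0° Ω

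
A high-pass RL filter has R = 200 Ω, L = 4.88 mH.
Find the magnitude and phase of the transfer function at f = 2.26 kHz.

Step 1 — Angular frequency: ω = 2π·2260 = 1.42e+04 rad/s.
Step 2 — Transfer function: H(jω) = jωL/(R + jωL).
Step 3 — Numerator jωL = j·69.3; denominator R + jωL = 200 + j69.3.
Step 4 — H = 0.1072 + j0.3093.
Step 5 — Magnitude: |H| = 0.3274 (-9.7 dB); phase: φ = 70.9°.

|H| = 0.3274 (-9.7 dB), φ = 70.9°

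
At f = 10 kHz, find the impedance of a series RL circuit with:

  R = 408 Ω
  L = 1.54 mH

Step 1 — Angular frequency: ω = 2π·f = 2π·1e+04 = 6.283e+04 rad/s.
Step 2 — Component impedances:
  R: Z = R = 408 Ω
  L: Z = jωL = j·6.283e+04·0.00154 = 0 + j96.76 Ω
Step 3 — Series combination: Z_total = R + L = 408 + j96.76 Ω = 419.3∠13.3° Ω.

Z = 408 + j96.76 Ω = 419.3∠13.3° Ω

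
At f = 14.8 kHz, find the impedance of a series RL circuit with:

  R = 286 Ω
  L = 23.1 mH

Step 1 — Angular frequency: ω = 2π·f = 2π·1.48e+04 = 9.299e+04 rad/s.
Step 2 — Component impedances:
  R: Z = R = 286 Ω
  L: Z = jωL = j·9.299e+04·0.0231 = 0 + j2148 Ω
Step 3 — Series combination: Z_total = R + L = 286 + j2148 Ω = 2167∠82.4° Ω.

Z = 286 + j2148 Ω = 2167∠82.4° Ω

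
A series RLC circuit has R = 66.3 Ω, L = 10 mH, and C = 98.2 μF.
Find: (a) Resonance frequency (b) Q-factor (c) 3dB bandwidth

Step 1 — Resonance: ω₀ = 1/√(LC) = 1/√(0.01·9.82e-05) = 1009 rad/s.
Step 2 — f₀ = ω₀/(2π) = 160.6 Hz.
Step 3 — Series Q: Q = ω₀L/R = 1009·0.01/66.3 = 0.1522.
Step 4 — Bandwidth: Δω = ω₀/Q = 6630 rad/s; BW = Δω/(2π) = 1055 Hz.

(a) f₀ = 160.6 Hz  (b) Q = 0.1522  (c) BW = 1055 Hz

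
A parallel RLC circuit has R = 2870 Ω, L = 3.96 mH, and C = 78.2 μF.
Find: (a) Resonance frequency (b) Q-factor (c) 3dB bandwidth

Step 1 — Resonance: ω₀ = 1/√(LC) = 1/√(0.00396·7.82e-05) = 1797 rad/s.
Step 2 — f₀ = ω₀/(2π) = 286 Hz.
Step 3 — Parallel Q: Q = R/(ω₀L) = 2870/(1797·0.00396) = 403.3.
Step 4 — Bandwidth: Δω = ω₀/Q = 4.456 rad/s; BW = Δω/(2π) = 0.7091 Hz.

(a) f₀ = 286 Hz  (b) Q = 403.3  (c) BW = 0.7091 Hz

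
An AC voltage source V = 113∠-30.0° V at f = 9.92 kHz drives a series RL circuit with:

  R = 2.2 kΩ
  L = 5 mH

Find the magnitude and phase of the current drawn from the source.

Step 1 — Angular frequency: ω = 2π·f = 2π·9920 = 6.233e+04 rad/s.
Step 2 — Component impedances:
  R: Z = R = 2200 Ω
  L: Z = jωL = j·6.233e+04·0.005 = 0 + j311.6 Ω
Step 3 — Series combination: Z_total = R + L = 2200 + j311.6 Ω = 2222∠8.1° Ω.
Step 4 — Source phasor: V = 113∠-30.0° V = 97.86 - j56.5 V.
Step 5 — Ohm's law: I = V / Z_total = (97.86 - j56.5) / (2200 + j311.6) = 0.04004 - j0.03135 A.
Step 6 — Convert to polar: |I| = 0.05086 A, ∠I = -38.1°.

I = 0.05086∠-38.1° A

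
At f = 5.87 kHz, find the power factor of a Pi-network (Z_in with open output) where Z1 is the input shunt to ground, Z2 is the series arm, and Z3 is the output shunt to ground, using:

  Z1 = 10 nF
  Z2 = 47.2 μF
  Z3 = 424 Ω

Step 1 — Angular frequency: ω = 2π·f = 2π·5870 = 3.688e+04 rad/s.
Step 2 — Component impedances:
  Z1: Z = 1/(jωC) = -j/(ω·C) = 0 - j2711 Ω
  Z2: Z = 1/(jωC) = -j/(ω·C) = 0 - j0.5744 Ω
  Z3: Z = R = 424 Ω
Step 3 — With open output, the series arm Z2 and the output shunt Z3 appear in series to ground: Z2 + Z3 = 424 - j0.5744 Ω.
Step 4 — Parallel with input shunt Z1: Z_in = Z1 || (Z2 + Z3) = 413.7 - j65.26 Ω = 418.8∠-9.0° Ω.
Step 5 — Power factor: PF = cos(φ) = Re(Z)/|Z| = 413.7/418.8 = 0.9878.
Step 6 — Type: Im(Z) = -65.26 ⇒ leading (phase φ = -9.0°).

PF = 0.9878 (leading, φ = -9.0°)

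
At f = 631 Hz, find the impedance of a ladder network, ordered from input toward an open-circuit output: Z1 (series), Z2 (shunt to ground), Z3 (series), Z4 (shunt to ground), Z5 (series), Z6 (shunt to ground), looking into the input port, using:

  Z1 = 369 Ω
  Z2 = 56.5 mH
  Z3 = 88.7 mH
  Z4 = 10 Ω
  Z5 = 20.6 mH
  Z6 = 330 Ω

Step 1 — Angular frequency: ω = 2π·f = 2π·631 = 3965 rad/s.
Step 2 — Component impedances:
  Z1: Z = R = 369 Ω
  Z2: Z = jωL = j·3965·0.0565 = 0 + j224 Ω
  Z3: Z = jωL = j·3965·0.0887 = 0 + j351.7 Ω
  Z4: Z = R = 10 Ω
  Z5: Z = jωL = j·3965·0.0206 = 0 + j81.67 Ω
  Z6: Z = R = 330 Ω
Step 3 — Ladder network (open output): work backward from the far end, alternating series and parallel combinations. Z_in = 370.5 + j136.9 Ω = 394.9∠20.3° Ω.

Z = 370.5 + j136.9 Ω = 394.9∠20.3° Ω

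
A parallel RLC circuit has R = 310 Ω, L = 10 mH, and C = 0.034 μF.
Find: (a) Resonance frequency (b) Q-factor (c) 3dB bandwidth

Step 1 — Resonance: ω₀ = 1/√(LC) = 1/√(0.01·3.4e-08) = 5.423e+04 rad/s.
Step 2 — f₀ = ω₀/(2π) = 8631 Hz.
Step 3 — Parallel Q: Q = R/(ω₀L) = 310/(5.423e+04·0.01) = 0.5716.
Step 4 — Bandwidth: Δω = ω₀/Q = 9.488e+04 rad/s; BW = Δω/(2π) = 1.51e+04 Hz.

(a) f₀ = 8631 Hz  (b) Q = 0.5716  (c) BW = 1.51e+04 Hz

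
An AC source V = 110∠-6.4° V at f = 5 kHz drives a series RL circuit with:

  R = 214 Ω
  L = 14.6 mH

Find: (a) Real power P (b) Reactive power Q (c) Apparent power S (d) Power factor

Step 1 — Angular frequency: ω = 2π·f = 2π·5000 = 3.142e+04 rad/s.
Step 2 — Component impedances:
  R: Z = R = 214 Ω
  L: Z = jωL = j·3.142e+04·0.0146 = 0 + j458.7 Ω
Step 3 — Series combination: Z_total = R + L = 214 + j458.7 Ω = 506.1∠65.0° Ω.
Step 4 — Source phasor: V = 110∠-6.4° V = 109.3 - j12.26 V.
Step 5 — Current: I = V / Z = 0.06936 - j0.206 A = 0.2173∠-71.4° A.
Step 6 — Complex power: S = V·I* = 10.11 + j21.66 VA.
Step 7 — Real power: P = Re(S) = 10.11 W.
Step 8 — Reactive power: Q = Im(S) = 21.66 VAR.
Step 9 — Apparent power: |S| = 23.91 VA.
Step 10 — Power factor: PF = P/|S| = 0.4228 (lagging).

(a) P = 10.11 W  (b) Q = 21.66 VAR  (c) S = 23.91 VA  (d) PF = 0.4228 (lagging)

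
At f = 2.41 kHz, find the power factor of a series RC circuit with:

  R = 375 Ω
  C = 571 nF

Step 1 — Angular frequency: ω = 2π·f = 2π·2410 = 1.514e+04 rad/s.
Step 2 — Component impedances:
  R: Z = R = 375 Ω
  C: Z = 1/(jωC) = -j/(ω·C) = 0 - j115.7 Ω
Step 3 — Series combination: Z_total = R + C = 375 - j115.7 Ω = 392.4∠-17.1° Ω.
Step 4 — Power factor: PF = cos(φ) = Re(Z)/|Z| = 375/392.43 = 0.9556.
Step 5 — Type: Im(Z) = -115.7 ⇒ leading (phase φ = -17.1°).

PF = 0.9556 (leading, φ = -17.1°)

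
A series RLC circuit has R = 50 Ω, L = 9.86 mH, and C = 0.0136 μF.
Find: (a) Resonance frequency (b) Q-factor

Step 1 — Resonance condition Im(Z)=0 gives ω₀ = 1/√(LC).
Step 2 — ω₀ = 1/√(0.00986·1.36e-08) = 8.636e+04 rad/s.
Step 3 — f₀ = ω₀/(2π) = 1.374e+04 Hz.
Step 4 — Series Q: Q = ω₀L/R = 8.636e+04·0.00986/50 = 17.03.

(a) f₀ = 1.374e+04 Hz  (b) Q = 17.03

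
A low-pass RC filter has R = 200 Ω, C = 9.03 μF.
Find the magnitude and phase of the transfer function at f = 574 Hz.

Step 1 — Angular frequency: ω = 2π·574 = 3607 rad/s.
Step 2 — Transfer function: H(jω) = 1/(1 + jωRC).
Step 3 — Denominator: 1 + jωRC = 1 + j·3607·200·9.03e-06 = 1 + j6.513.
Step 4 — H = 0.02303 - j0.15.
Step 5 — Magnitude: |H| = 0.1518 (-16.4 dB); phase: φ = -81.3°.

|H| = 0.1518 (-16.4 dB), φ = -81.3°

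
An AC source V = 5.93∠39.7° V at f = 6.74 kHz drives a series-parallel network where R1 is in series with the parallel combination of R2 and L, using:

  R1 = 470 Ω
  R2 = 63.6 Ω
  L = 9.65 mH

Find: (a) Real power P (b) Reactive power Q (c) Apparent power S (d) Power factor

Step 1 — Angular frequency: ω = 2π·f = 2π·6740 = 4.235e+04 rad/s.
Step 2 — Component impedances:
  R1: Z = R = 470 Ω
  R2: Z = R = 63.6 Ω
  L: Z = jωL = j·4.235e+04·0.00965 = 0 + j408.7 Ω
Step 3 — Parallel branch: R2 || L = 1/(1/R2 + 1/L) = 62.1 + j9.664 Ω.
Step 4 — Series with R1: Z_total = R1 + (R2 || L) = 532.1 + j9.664 Ω = 532.2∠1.0° Ω.
Step 5 — Source phasor: V = 5.93∠39.7° V = 4.563 + j3.788 V.
Step 6 — Current: I = V / Z = 0.008701 + j0.006961 A = 0.01114∠38.7° A.
Step 7 — Complex power: S = V·I* = 0.06607 + j0.0012 VA.
Step 8 — Real power: P = Re(S) = 0.06607 W.
Step 9 — Reactive power: Q = Im(S) = 0.0012 VAR.
Step 10 — Apparent power: |S| = 0.06608 VA.
Step 11 — Power factor: PF = P/|S| = 0.9998 (lagging).

(a) P = 0.06607 W  (b) Q = 0.0012 VAR  (c) S = 0.06608 VA  (d) PF = 0.9998 (lagging)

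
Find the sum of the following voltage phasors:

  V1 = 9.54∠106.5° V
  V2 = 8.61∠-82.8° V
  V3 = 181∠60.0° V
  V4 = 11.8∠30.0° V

Step 1 — Convert each phasor to rectangular form:
  V1 = 9.54·(cos(106.5°) + j·sin(106.5°)) = -2.71 + j9.147 V
  V2 = 8.61·(cos(-82.8°) + j·sin(-82.8°)) = 1.079 - j8.542 V
  V3 = 181·(cos(60.0°) + j·sin(60.0°)) = 90.5 + j156.8 V
  V4 = 11.8·(cos(30.0°) + j·sin(30.0°)) = 10.22 + j5.9 V
Step 2 — Sum components: V_total = 99.09 + j163.3 V.
Step 3 — Convert to polar: |V_total| = 191 V, ∠V_total = 58.7°.

V_total = 191∠58.7° V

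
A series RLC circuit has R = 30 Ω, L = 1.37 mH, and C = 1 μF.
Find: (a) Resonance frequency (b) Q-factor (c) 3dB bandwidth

Step 1 — Resonance condition Im(Z)=0 gives ω₀ = 1/√(LC).
Step 2 — ω₀ = 1/√(0.00137·1e-06) = 2.702e+04 rad/s.
Step 3 — f₀ = ω₀/(2π) = 4300 Hz.
Step 4 — Series Q: Q = ω₀L/R = 2.702e+04·0.00137/30 = 1.234.
Step 5 — 3dB bandwidth: Δω = ω₀/Q = 2.19e+04 rad/s; BW = Δω/(2π) = 3485 Hz.

(a) f₀ = 4300 Hz  (b) Q = 1.234  (c) BW = 3485 Hz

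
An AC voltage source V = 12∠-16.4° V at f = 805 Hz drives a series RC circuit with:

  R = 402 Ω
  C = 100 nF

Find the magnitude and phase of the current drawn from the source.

Step 1 — Angular frequency: ω = 2π·f = 2π·805 = 5058 rad/s.
Step 2 — Component impedances:
  R: Z = R = 402 Ω
  C: Z = 1/(jωC) = -j/(ω·C) = 0 - j1977 Ω
Step 3 — Series combination: Z_total = R + C = 402 - j1977 Ω = 2018∠-78.5° Ω.
Step 4 — Source phasor: V = 12∠-16.4° V = 11.51 - j3.388 V.
Step 5 — Ohm's law: I = V / Z_total = (11.51 - j3.388) / (402 - j1977) = 0.002783 + j0.005257 A.
Step 6 — Convert to polar: |I| = 0.005948 A, ∠I = 62.1°.

I = 0.005948∠62.1° A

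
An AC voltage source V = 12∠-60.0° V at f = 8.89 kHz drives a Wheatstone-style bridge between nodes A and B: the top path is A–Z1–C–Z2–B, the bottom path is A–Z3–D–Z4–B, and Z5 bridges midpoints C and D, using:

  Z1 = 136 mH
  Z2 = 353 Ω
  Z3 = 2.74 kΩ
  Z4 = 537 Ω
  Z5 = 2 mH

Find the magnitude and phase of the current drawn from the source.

Step 1 — Angular frequency: ω = 2π·f = 2π·8890 = 5.586e+04 rad/s.
Step 2 — Component impedances:
  Z1: Z = jωL = j·5.586e+04·0.136 = 0 + j7597 Ω
  Z2: Z = R = 353 Ω
  Z3: Z = R = 2740 Ω
  Z4: Z = R = 537 Ω
  Z5: Z = jωL = j·5.586e+04·0.002 = 0 + j111.7 Ω
Step 3 — Bridge requires nodal analysis (the Z5 bridge couples midpoints C and D, so the two paths cannot be reduced to a simple series/parallel combination). Setting node B to ground and injecting 1 A at node A, the 3-node admittance system at A, C, D solves to V_A = Z_AB = 2606 + j893.7 Ω = 2755∠18.9° Ω.
Step 4 — Source phasor: V = 12∠-60.0° V = 6 - j10.39 V.
Step 5 — Ohm's law: I = V / Z_total = (6 - j10.39) / (2606 + j893.7) = 0.0008364 - j0.004275 A.
Step 6 — Convert to polar: |I| = 0.004356 A, ∠I = -78.9°.

I = 0.004356∠-78.9° A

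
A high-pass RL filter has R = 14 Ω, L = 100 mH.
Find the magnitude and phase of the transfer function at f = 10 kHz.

Step 1 — Angular frequency: ω = 2π·1e+04 = 6.283e+04 rad/s.
Step 2 — Transfer function: H(jω) = jωL/(R + jωL).
Step 3 — Numerator jωL = j·6283; denominator R + jωL = 14 + j6283.
Step 4 — H = 1 + j0.002228.
Step 5 — Magnitude: |H| = 1 (-0.0 dB); phase: φ = 0.1°.

|H| = 1 (-0.0 dB), φ = 0.1°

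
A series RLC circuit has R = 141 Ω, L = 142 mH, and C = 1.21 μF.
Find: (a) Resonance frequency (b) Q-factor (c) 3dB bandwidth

Step 1 — Resonance: ω₀ = 1/√(LC) = 1/√(0.142·1.21e-06) = 2412 rad/s.
Step 2 — f₀ = ω₀/(2π) = 384 Hz.
Step 3 — Series Q: Q = ω₀L/R = 2412·0.142/141 = 2.43.
Step 4 — Bandwidth: Δω = ω₀/Q = 993 rad/s; BW = Δω/(2π) = 158 Hz.

(a) f₀ = 384 Hz  (b) Q = 2.43  (c) BW = 158 Hz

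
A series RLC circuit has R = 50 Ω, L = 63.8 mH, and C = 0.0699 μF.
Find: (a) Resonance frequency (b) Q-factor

Step 1 — Resonance condition Im(Z)=0 gives ω₀ = 1/√(LC).
Step 2 — ω₀ = 1/√(0.0638·6.99e-08) = 1.497e+04 rad/s.
Step 3 — f₀ = ω₀/(2π) = 2383 Hz.
Step 4 — Series Q: Q = ω₀L/R = 1.497e+04·0.0638/50 = 19.11.

(a) f₀ = 2383 Hz  (b) Q = 19.11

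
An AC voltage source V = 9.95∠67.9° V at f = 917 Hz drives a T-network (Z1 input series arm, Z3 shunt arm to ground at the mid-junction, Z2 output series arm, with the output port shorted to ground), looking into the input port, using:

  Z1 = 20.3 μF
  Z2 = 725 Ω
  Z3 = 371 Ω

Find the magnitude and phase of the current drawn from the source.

Step 1 — Angular frequency: ω = 2π·f = 2π·917 = 5762 rad/s.
Step 2 — Component impedances:
  Z1: Z = 1/(jωC) = -j/(ω·C) = 0 - j8.55 Ω
  Z2: Z = R = 725 Ω
  Z3: Z = R = 371 Ω
Step 3 — With the output port shorted to ground, the output series arm Z2 runs from the junction to ground; the shunt arm Z3 also runs from the junction to ground. They appear in parallel: Z3 || Z2 = 245.4 Ω.
Step 4 — Series with input arm Z1: Z_in = Z1 + (Z3 || Z2) = 245.4 - j8.55 Ω = 245.6∠-2.0° Ω.
Step 5 — Source phasor: V = 9.95∠67.9° V = 3.743 + j9.219 V.
Step 6 — Ohm's law: I = V / Z_total = (3.743 + j9.219) / (245.4 - j8.55) = 0.01393 + j0.03805 A.
Step 7 — Convert to polar: |I| = 0.04052 A, ∠I = 69.9°.

I = 0.04052∠69.9° A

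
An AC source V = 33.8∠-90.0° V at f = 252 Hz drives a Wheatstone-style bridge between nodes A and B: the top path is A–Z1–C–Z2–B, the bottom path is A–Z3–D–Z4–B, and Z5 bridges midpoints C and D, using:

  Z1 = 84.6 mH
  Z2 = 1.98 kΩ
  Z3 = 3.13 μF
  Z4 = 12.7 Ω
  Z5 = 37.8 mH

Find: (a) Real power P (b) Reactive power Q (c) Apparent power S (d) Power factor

Step 1 — Angular frequency: ω = 2π·f = 2π·252 = 1583 rad/s.
Step 2 — Component impedances:
  Z1: Z = jωL = j·1583·0.0846 = 0 + j134 Ω
  Z2: Z = R = 1980 Ω
  Z3: Z = 1/(jωC) = -j/(ω·C) = 0 - j201.8 Ω
  Z4: Z = R = 12.7 Ω
  Z5: Z = jωL = j·1583·0.0378 = 0 + j59.85 Ω
Step 3 — Bridge requires nodal analysis (the Z5 bridge couples midpoints C and D, so the two paths cannot be reduced to a simple series/parallel combination). Setting node B to ground and injecting 1 A at node A, the 3-node admittance system at A, C, D solves to V_A = Z_AB = 1088 + j4609 Ω = 4736∠76.7° Ω.
Step 4 — Source phasor: V = 33.8∠-90.0° V = 0 - j33.8 V.
Step 5 — Current: I = V / Z = -0.006946 - j0.00164 A = 0.007137∠-166.7° A.
Step 6 — Complex power: S = V·I* = 0.05543 + j0.2348 VA.
Step 7 — Real power: P = Re(S) = 0.05543 W.
Step 8 — Reactive power: Q = Im(S) = 0.2348 VAR.
Step 9 — Apparent power: |S| = 0.2412 VA.
Step 10 — Power factor: PF = P/|S| = 0.2298 (lagging).

(a) P = 0.05543 W  (b) Q = 0.2348 VAR  (c) S = 0.2412 VA  (d) PF = 0.2298 (lagging)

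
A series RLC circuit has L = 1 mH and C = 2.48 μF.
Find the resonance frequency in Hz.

Step 1 — Resonance condition Im(Z)=0 gives ω₀ = 1/√(LC).
Step 2 — ω₀ = 1/√(0.001·2.48e-06) = 2.008e+04 rad/s.
Step 3 — f₀ = ω₀/(2π) = 3196 Hz.

f₀ = 3196 Hz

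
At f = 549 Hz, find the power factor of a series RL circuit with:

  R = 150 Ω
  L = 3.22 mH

Step 1 — Angular frequency: ω = 2π·f = 2π·549 = 3449 rad/s.
Step 2 — Component impedances:
  R: Z = R = 150 Ω
  L: Z = jωL = j·3449·0.00322 = 0 + j11.11 Ω
Step 3 — Series combination: Z_total = R + L = 150 + j11.11 Ω = 150.4∠4.2° Ω.
Step 4 — Power factor: PF = cos(φ) = Re(Z)/|Z| = 150/150.4 = 0.9973.
Step 5 — Type: Im(Z) = 11.11 ⇒ lagging (phase φ = 4.2°).

PF = 0.9973 (lagging, φ = 4.2°)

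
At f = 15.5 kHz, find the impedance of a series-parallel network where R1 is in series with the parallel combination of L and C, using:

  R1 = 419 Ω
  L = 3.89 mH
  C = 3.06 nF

Step 1 — Angular frequency: ω = 2π·f = 2π·1.55e+04 = 9.739e+04 rad/s.
Step 2 — Component impedances:
  R1: Z = R = 419 Ω
  L: Z = jωL = j·9.739e+04·0.00389 = 0 + j378.8 Ω
  C: Z = 1/(jωC) = -j/(ω·C) = 0 - j3356 Ω
Step 3 — Parallel branch: L || C = 1/(1/L + 1/C) = 0 + j427.1 Ω.
Step 4 — Series with R1: Z_total = R1 + (L || C) = 419 + j427.1 Ω = 598.3∠45.5° Ω.

Z = 419 + j427.1 Ω = 598.3∠45.5° Ω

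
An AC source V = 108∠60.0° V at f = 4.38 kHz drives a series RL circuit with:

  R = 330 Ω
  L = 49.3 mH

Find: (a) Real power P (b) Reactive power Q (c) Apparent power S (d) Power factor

Step 1 — Angular frequency: ω = 2π·f = 2π·4380 = 2.752e+04 rad/s.
Step 2 — Component impedances:
  R: Z = R = 330 Ω
  L: Z = jωL = j·2.752e+04·0.0493 = 0 + j1357 Ω
Step 3 — Series combination: Z_total = R + L = 330 + j1357 Ω = 1396∠76.3° Ω.
Step 4 — Source phasor: V = 108∠60.0° V = 54 + j93.53 V.
Step 5 — Current: I = V / Z = 0.07423 - j0.02175 A = 0.07735∠-16.3° A.
Step 6 — Complex power: S = V·I* = 1.974 + j8.117 VA.
Step 7 — Real power: P = Re(S) = 1.974 W.
Step 8 — Reactive power: Q = Im(S) = 8.117 VAR.
Step 9 — Apparent power: |S| = 8.353 VA.
Step 10 — Power factor: PF = P/|S| = 0.2363 (lagging).

(a) P = 1.974 W  (b) Q = 8.117 VAR  (c) S = 8.353 VA  (d) PF = 0.2363 (lagging)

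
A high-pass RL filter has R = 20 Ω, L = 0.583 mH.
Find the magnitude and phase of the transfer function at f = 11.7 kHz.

Step 1 — Angular frequency: ω = 2π·1.17e+04 = 7.351e+04 rad/s.
Step 2 — Transfer function: H(jω) = jωL/(R + jωL).
Step 3 — Numerator jωL = j·42.86; denominator R + jωL = 20 + j42.86.
Step 4 — H = 0.8212 + j0.3832.
Step 5 — Magnitude: |H| = 0.9062 (-0.9 dB); phase: φ = 25.0°.

|H| = 0.9062 (-0.9 dB), φ = 25.0°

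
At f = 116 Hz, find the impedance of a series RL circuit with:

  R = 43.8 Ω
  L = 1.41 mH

Step 1 — Angular frequency: ω = 2π·f = 2π·116 = 728.8 rad/s.
Step 2 — Component impedances:
  R: Z = R = 43.8 Ω
  L: Z = jωL = j·728.8·0.00141 = 0 + j1.028 Ω
Step 3 — Series combination: Z_total = R + L = 43.8 + j1.028 Ω = 43.81∠1.3° Ω.

Z = 43.8 + j1.028 Ω = 43.81∠1.3° Ω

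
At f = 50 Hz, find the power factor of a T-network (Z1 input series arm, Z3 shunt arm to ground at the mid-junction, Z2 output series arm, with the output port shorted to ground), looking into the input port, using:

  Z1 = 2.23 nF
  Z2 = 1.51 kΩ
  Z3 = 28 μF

Step 1 — Angular frequency: ω = 2π·f = 2π·50 = 314.2 rad/s.
Step 2 — Component impedances:
  Z1: Z = 1/(jωC) = -j/(ω·C) = 0 - j1.427e+06 Ω
  Z2: Z = R = 1510 Ω
  Z3: Z = 1/(jωC) = -j/(ω·C) = 0 - j113.7 Ω
Step 3 — With the output port shorted to ground, the output series arm Z2 runs from the junction to ground; the shunt arm Z3 also runs from the junction to ground. They appear in parallel: Z3 || Z2 = 8.51 - j113 Ω.
Step 4 — Series with input arm Z1: Z_in = Z1 + (Z3 || Z2) = 8.51 - j1.428e+06 Ω = 1.428e+06∠-90.0° Ω.
Step 5 — Power factor: PF = cos(φ) = Re(Z)/|Z| = 8.5105/1.4275e+06 = 5.962e-06.
Step 6 — Type: Im(Z) = -1.428e+06 ⇒ leading (phase φ = -90.0°).

PF = 5.962e-06 (leading, φ = -90.0°)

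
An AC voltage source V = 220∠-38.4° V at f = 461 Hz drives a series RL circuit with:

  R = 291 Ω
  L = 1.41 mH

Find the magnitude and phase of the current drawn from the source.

Step 1 — Angular frequency: ω = 2π·f = 2π·461 = 2897 rad/s.
Step 2 — Component impedances:
  R: Z = R = 291 Ω
  L: Z = jωL = j·2897·0.00141 = 0 + j4.084 Ω
Step 3 — Series combination: Z_total = R + L = 291 + j4.084 Ω = 291∠0.8° Ω.
Step 4 — Source phasor: V = 220∠-38.4° V = 172.4 - j136.7 V.
Step 5 — Ohm's law: I = V / Z_total = (172.4 - j136.7) / (291 + j4.084) = 0.5858 - j0.4778 A.
Step 6 — Convert to polar: |I| = 0.7559 A, ∠I = -39.2°.

I = 0.7559∠-39.2° A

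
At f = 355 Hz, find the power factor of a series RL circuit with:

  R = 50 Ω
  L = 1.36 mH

Step 1 — Angular frequency: ω = 2π·f = 2π·355 = 2231 rad/s.
Step 2 — Component impedances:
  R: Z = R = 50 Ω
  L: Z = jωL = j·2231·0.00136 = 0 + j3.034 Ω
Step 3 — Series combination: Z_total = R + L = 50 + j3.034 Ω = 50.09∠3.5° Ω.
Step 4 — Power factor: PF = cos(φ) = Re(Z)/|Z| = 50/50.09 = 0.9982.
Step 5 — Type: Im(Z) = 3.034 ⇒ lagging (phase φ = 3.5°).

PF = 0.9982 (lagging, φ = 3.5°)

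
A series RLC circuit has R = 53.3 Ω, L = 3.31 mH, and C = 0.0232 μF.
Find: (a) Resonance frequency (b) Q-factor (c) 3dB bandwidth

Step 1 — Resonance condition Im(Z)=0 gives ω₀ = 1/√(LC).
Step 2 — ω₀ = 1/√(0.00331·2.32e-08) = 1.141e+05 rad/s.
Step 3 — f₀ = ω₀/(2π) = 1.816e+04 Hz.
Step 4 — Series Q: Q = ω₀L/R = 1.141e+05·0.00331/53.3 = 7.087.
Step 5 — 3dB bandwidth: Δω = ω₀/Q = 1.61e+04 rad/s; BW = Δω/(2π) = 2563 Hz.

(a) f₀ = 1.816e+04 Hz  (b) Q = 7.087  (c) BW = 2563 Hz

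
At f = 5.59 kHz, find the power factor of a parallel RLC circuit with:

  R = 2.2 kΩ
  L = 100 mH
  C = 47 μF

Step 1 — Angular frequency: ω = 2π·f = 2π·5590 = 3.512e+04 rad/s.
Step 2 — Component impedances:
  R: Z = R = 2200 Ω
  L: Z = jωL = j·3.512e+04·0.1 = 0 + j3512 Ω
  C: Z = 1/(jωC) = -j/(ω·C) = 0 - j0.6058 Ω
Step 3 — Parallel combination: 1/Z_total = 1/R + 1/L + 1/C; Z_total = 0.0001669 - j0.6059 Ω = 0.6059∠-90.0° Ω.
Step 4 — Power factor: PF = cos(φ) = Re(Z)/|Z| = 0.00016686/0.60588 = 0.0002754.
Step 5 — Type: Im(Z) = -0.6059 ⇒ leading (phase φ = -90.0°).

PF = 0.0002754 (leading, φ = -90.0°)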